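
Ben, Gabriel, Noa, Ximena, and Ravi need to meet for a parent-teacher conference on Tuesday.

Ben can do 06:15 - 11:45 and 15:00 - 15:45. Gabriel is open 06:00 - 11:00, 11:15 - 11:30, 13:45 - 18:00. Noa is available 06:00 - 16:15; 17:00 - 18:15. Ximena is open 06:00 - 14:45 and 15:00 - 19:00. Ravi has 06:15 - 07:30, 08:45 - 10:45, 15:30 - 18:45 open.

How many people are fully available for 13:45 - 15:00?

2

Gabriel and Noa can make the full 13:45-15:00 slot — that's 2.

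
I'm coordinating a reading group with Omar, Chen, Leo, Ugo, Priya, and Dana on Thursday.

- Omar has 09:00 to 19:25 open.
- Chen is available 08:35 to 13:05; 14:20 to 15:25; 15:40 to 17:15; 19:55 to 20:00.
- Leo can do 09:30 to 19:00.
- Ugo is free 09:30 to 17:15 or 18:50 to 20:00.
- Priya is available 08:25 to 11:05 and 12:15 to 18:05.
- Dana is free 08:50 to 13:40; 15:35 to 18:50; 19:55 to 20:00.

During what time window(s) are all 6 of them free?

09:30-11:05, 12:15-13:05, 15:40-17:15

Omar ∩ Chen: 09:00-13:05, 14:20-15:25, 15:40-17:15.
Omar ∩ Chen ∩ Leo: 09:30-13:05, 14:20-15:25, 15:40-17:15.
Omar ∩ Chen ∩ Leo ∩ Ugo: 09:30-13:05, 14:20-15:25, 15:40-17:15.
Omar ∩ Chen ∩ Leo ∩ Ugo ∩ Priya: 09:30-11:05, 12:15-13:05, 14:20-15:25, 15:40-17:15.
Omar ∩ Chen ∩ Leo ∩ Ugo ∩ Priya ∩ Dana: 09:30-11:05, 12:15-13:05, 15:40-17:15.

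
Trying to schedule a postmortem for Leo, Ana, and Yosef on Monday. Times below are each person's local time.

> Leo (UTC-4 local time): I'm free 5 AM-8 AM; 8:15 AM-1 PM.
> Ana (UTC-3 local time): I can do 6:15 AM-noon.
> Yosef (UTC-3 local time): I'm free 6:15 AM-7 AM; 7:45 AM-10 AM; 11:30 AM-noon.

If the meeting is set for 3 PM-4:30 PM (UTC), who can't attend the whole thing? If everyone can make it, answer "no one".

Ana, Yosef

Leo in UTC: 09:00-12:00, 12:15-17:00 (add 4h to convert from UTC-4).
Ana in UTC: 09:15-15:00 (add 3h to convert from UTC-3).
Yosef in UTC: 09:15-10:00, 10:45-13:00, 14:30-15:00 (add 3h to convert from UTC-3).
Leo: free for 15:00-16:30. Ana: not fully free for 15:00-16:30. Yosef: not fully free for 15:00-16:30.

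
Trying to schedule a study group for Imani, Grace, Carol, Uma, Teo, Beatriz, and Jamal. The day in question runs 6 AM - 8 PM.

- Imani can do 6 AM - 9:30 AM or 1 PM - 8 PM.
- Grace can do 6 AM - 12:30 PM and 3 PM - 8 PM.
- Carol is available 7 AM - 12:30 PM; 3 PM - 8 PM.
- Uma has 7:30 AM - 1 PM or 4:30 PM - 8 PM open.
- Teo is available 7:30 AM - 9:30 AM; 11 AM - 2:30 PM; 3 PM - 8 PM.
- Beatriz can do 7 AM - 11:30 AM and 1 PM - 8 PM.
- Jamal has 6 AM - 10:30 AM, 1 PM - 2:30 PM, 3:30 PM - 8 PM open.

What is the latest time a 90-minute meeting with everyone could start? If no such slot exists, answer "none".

18:30

Imani ∩ Grace: 06:00-09:30, 15:00-20:00.
Imani ∩ Grace ∩ Carol: 07:00-09:30, 15:00-20:00.
Imani ∩ Grace ∩ Carol ∩ Uma: 07:30-09:30, 16:30-20:00.
Imani ∩ Grace ∩ Carol ∩ Uma ∩ Teo: 07:30-09:30, 16:30-20:00.
Imani ∩ Grace ∩ Carol ∩ Uma ∩ Teo ∩ Beatriz: 07:30-09:30, 16:30-20:00.
Imani ∩ Grace ∩ Carol ∩ Uma ∩ Teo ∩ Beatriz ∩ Jamal: 07:30-09:30, 16:30-20:00.
Those are the intersection windows.
The last common window of at least 90 minutes is 16:30-20:00; a 90-minute meeting can start as late as 18:30 and still end by 20:00.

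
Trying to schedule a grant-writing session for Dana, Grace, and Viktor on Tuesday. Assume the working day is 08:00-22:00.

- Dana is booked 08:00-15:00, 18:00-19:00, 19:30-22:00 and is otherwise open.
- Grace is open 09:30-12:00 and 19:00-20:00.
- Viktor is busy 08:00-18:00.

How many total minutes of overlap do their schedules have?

Dana free: 15:00-18:00, 19:00-19:30 (invert busy blocks within the working day).
Grace free: 09:30-12:00, 19:00-20:00.
Viktor free: 18:00-22:00 (invert busy blocks within the working day).
Dana ∩ Grace: 19:00-19:30.
Dana ∩ Grace ∩ Viktor: 19:00-19:30.
That's a single block of 30 minutes.

30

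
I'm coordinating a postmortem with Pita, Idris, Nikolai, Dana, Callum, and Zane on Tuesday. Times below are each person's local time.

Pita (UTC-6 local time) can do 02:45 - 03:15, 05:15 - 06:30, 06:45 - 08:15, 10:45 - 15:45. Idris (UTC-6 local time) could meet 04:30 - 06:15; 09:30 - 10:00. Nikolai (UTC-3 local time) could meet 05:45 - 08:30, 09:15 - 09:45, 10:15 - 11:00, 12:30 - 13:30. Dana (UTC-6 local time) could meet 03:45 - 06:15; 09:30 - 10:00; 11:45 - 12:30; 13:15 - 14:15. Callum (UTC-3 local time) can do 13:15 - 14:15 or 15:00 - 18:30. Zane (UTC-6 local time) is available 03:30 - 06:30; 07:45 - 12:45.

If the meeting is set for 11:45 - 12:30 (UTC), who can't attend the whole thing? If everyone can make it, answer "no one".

Pita in UTC: 08:45-09:15, 11:15-12:30, 12:45-14:15, 16:45-21:45 (add 6h to convert from UTC-6).
Idris in UTC: 10:30-12:15, 15:30-16:00 (add 6h to convert from UTC-6).
Nikolai in UTC: 08:45-11:30, 12:15-12:45, 13:15-14:00, 15:30-16:30 (add 3h to convert from UTC-3).
Dana in UTC: 09:45-12:15, 15:30-16:00, 17:45-18:30, 19:15-20:15 (add 6h to convert from UTC-6).
Callum in UTC: 16:15-17:15, 18:00-21:30 (add 3h to convert from UTC-3).
Zane in UTC: 09:30-12:30, 13:45-18:45 (add 6h to convert from UTC-6).
Pita: free for 11:45-12:30. Idris: not fully free for 11:45-12:30. Nikolai: not fully free for 11:45-12:30. Dana: not fully free for 11:45-12:30. Callum: not fully free for 11:45-12:30. Zane: free for 11:45-12:30.

Callum, Dana, Idris, Nikolai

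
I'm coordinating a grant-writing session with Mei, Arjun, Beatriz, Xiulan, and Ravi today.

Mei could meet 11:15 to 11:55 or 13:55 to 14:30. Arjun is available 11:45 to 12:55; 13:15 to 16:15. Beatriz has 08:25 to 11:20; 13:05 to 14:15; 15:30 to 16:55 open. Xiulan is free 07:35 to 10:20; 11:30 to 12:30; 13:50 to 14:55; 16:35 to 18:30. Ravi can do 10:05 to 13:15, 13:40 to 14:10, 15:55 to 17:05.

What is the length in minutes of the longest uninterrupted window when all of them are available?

15

Mei ∩ Arjun: 11:45-11:55, 13:55-14:30.
Mei ∩ Arjun ∩ Beatriz: 13:55-14:15.
Mei ∩ Arjun ∩ Beatriz ∩ Xiulan: 13:55-14:15.
Mei ∩ Arjun ∩ Beatriz ∩ Xiulan ∩ Ravi: 13:55-14:10.
The longest is 13:55-14:10 at 15 minutes.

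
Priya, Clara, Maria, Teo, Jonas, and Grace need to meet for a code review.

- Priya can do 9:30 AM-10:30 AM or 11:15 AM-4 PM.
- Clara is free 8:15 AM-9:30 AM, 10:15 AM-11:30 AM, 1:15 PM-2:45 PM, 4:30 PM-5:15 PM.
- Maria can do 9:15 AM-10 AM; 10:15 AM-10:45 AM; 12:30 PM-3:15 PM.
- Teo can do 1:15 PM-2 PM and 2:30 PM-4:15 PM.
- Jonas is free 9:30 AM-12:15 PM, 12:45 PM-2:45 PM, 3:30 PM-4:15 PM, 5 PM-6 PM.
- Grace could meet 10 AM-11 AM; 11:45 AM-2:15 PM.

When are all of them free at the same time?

13:15-14:00

Priya ∩ Clara: 10:15-10:30, 11:15-11:30, 13:15-14:45.
Priya ∩ Clara ∩ Maria: 10:15-10:30, 13:15-14:45.
Priya ∩ Clara ∩ Maria ∩ Teo: 13:15-14:00, 14:30-14:45.
Priya ∩ Clara ∩ Maria ∩ Teo ∩ Jonas: 13:15-14:00, 14:30-14:45.
Priya ∩ Clara ∩ Maria ∩ Teo ∩ Jonas ∩ Grace: 13:15-14:00.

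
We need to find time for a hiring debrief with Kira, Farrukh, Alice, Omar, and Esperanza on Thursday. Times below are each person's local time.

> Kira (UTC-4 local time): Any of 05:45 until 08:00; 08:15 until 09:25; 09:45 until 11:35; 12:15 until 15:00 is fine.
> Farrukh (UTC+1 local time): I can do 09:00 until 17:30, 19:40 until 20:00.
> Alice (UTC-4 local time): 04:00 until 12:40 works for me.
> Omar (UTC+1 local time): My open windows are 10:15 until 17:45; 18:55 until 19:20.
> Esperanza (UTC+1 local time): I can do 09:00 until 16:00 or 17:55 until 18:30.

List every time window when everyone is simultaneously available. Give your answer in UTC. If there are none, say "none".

Kira in UTC: 09:45-12:00, 12:15-13:25, 13:45-15:35, 16:15-19:00 (add 4h to convert from UTC-4).
Farrukh in UTC: 08:00-16:30, 18:40-19:00 (subtract 1h to convert from UTC+1).
Alice in UTC: 08:00-16:40 (add 4h to convert from UTC-4).
Omar in UTC: 09:15-16:45, 17:55-18:20 (subtract 1h to convert from UTC+1).
Esperanza in UTC: 08:00-15:00, 16:55-17:30 (subtract 1h to convert from UTC+1).
Kira ∩ Farrukh: 09:45-12:00, 12:15-13:25, 13:45-15:35, 16:15-16:30, 18:40-19:00.
Kira ∩ Farrukh ∩ Alice: 09:45-12:00, 12:15-13:25, 13:45-15:35, 16:15-16:30.
Kira ∩ Farrukh ∩ Alice ∩ Omar: 09:45-12:00, 12:15-13:25, 13:45-15:35, 16:15-16:30.
Kira ∩ Farrukh ∩ Alice ∩ Omar ∩ Esperanza: 09:45-12:00, 12:15-13:25, 13:45-15:00.

09:45-12:00, 12:15-13:25, 13:45-15:00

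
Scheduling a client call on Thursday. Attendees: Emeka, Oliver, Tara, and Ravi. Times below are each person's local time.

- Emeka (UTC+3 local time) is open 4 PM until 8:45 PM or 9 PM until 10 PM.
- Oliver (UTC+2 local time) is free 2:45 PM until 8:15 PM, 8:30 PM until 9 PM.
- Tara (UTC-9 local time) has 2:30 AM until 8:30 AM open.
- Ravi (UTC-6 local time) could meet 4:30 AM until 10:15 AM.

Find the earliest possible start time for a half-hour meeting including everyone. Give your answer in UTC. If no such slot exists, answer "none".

13:00

Emeka in UTC: 13:00-17:45, 18:00-19:00 (subtract 3h to convert from UTC+3).
Oliver in UTC: 12:45-18:15, 18:30-19:00 (subtract 2h to convert from UTC+2).
Tara in UTC: 11:30-17:30 (add 9h to convert from UTC-9).
Ravi in UTC: 10:30-16:15 (add 6h to convert from UTC-6).
Emeka ∩ Oliver: 13:00-17:45, 18:00-18:15, 18:30-19:00.
Emeka ∩ Oliver ∩ Tara: 13:00-17:30.
Emeka ∩ Oliver ∩ Tara ∩ Ravi: 13:00-16:15.
The first common window of at least 30 minutes is 13:00-16:15, so the earliest start is 13:00.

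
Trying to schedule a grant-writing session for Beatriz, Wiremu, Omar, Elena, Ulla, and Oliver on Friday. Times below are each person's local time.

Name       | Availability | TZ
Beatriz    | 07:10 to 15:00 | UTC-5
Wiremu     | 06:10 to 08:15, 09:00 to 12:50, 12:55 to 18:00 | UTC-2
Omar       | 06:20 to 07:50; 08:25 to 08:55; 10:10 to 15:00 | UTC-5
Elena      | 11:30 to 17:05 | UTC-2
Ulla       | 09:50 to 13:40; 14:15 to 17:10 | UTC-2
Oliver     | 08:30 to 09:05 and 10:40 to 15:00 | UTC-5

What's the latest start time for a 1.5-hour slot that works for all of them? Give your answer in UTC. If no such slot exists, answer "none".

17:35

Beatriz in UTC: 12:10-20:00 (add 5h to convert from UTC-5).
Wiremu in UTC: 08:10-10:15, 11:00-14:50, 14:55-20:00 (add 2h to convert from UTC-2).
Omar in UTC: 11:20-12:50, 13:25-13:55, 15:10-20:00 (add 5h to convert from UTC-5).
Elena in UTC: 13:30-19:05 (add 2h to convert from UTC-2).
Ulla in UTC: 11:50-15:40, 16:15-19:10 (add 2h to convert from UTC-2).
Oliver in UTC: 13:30-14:05, 15:40-20:00 (add 5h to convert from UTC-5).
Beatriz ∩ Wiremu: 12:10-14:50, 14:55-20:00.
Beatriz ∩ Wiremu ∩ Omar: 12:10-12:50, 13:25-13:55, 15:10-20:00.
Beatriz ∩ Wiremu ∩ Omar ∩ Elena: 13:30-13:55, 15:10-19:05.
Beatriz ∩ Wiremu ∩ Omar ∩ Elena ∩ Ulla: 13:30-13:55, 15:10-15:40, 16:15-19:05.
Beatriz ∩ Wiremu ∩ Omar ∩ Elena ∩ Ulla ∩ Oliver: 13:30-13:55, 16:15-19:05.
So the common availability across everyone is 13:30-13:55, 16:15-19:05.
The last common window of at least 90 minutes is 16:15-19:05; a 90-minute meeting can start as late as 17:35 and still end by 19:05.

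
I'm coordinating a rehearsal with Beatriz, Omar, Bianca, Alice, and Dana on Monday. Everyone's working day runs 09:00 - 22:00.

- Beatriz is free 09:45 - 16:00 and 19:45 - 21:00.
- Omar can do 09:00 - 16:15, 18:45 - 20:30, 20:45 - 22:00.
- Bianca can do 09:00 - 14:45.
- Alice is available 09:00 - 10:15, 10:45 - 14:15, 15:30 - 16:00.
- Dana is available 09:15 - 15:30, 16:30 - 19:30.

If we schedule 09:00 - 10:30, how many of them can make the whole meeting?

2

Omar and Bianca can make the full 09:00-10:30 slot — that's 2.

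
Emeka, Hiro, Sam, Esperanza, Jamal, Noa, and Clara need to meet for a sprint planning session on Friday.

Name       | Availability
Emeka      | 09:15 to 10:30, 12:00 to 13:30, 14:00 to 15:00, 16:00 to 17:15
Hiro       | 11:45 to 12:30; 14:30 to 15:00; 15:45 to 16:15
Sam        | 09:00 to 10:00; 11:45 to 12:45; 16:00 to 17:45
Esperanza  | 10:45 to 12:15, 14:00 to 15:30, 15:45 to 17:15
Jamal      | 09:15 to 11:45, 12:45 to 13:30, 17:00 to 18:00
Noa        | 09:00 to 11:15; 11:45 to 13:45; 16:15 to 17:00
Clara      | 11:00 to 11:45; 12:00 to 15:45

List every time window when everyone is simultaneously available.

Emeka ∩ Hiro: 12:00-12:30, 14:30-15:00, 16:00-16:15.
Emeka ∩ Hiro ∩ Sam: 12:00-12:30, 16:00-16:15.
Emeka ∩ Hiro ∩ Sam ∩ Esperanza: 12:00-12:15, 16:00-16:15.
Emeka ∩ Hiro ∩ Sam ∩ Esperanza ∩ Jamal: ∅.
Emeka ∩ Hiro ∩ Sam ∩ Esperanza ∩ Jamal ∩ Noa: ∅.
Emeka ∩ Hiro ∩ Sam ∩ Esperanza ∩ Jamal ∩ Noa ∩ Clara: ∅.
There is no time when everyone is free.

none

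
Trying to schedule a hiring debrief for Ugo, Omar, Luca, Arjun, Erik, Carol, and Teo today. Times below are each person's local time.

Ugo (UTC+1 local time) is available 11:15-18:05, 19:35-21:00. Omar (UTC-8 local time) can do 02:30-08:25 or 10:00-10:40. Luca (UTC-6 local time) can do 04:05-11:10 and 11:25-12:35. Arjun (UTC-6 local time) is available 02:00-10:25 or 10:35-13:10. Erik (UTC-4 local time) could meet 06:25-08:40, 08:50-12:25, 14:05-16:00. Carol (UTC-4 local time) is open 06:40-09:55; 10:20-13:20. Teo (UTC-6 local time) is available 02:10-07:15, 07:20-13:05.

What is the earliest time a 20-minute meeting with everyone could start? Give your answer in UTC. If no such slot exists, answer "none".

10:40

Ugo in UTC: 10:15-17:05, 18:35-20:00 (subtract 1h to convert from UTC+1).
Omar in UTC: 10:30-16:25, 18:00-18:40 (add 8h to convert from UTC-8).
Luca in UTC: 10:05-17:10, 17:25-18:35 (add 6h to convert from UTC-6).
Arjun in UTC: 08:00-16:25, 16:35-19:10 (add 6h to convert from UTC-6).
Erik in UTC: 10:25-12:40, 12:50-16:25, 18:05-20:00 (add 4h to convert from UTC-4).
Carol in UTC: 10:40-13:55, 14:20-17:20 (add 4h to convert from UTC-4).
Teo in UTC: 08:10-13:15, 13:20-19:05 (add 6h to convert from UTC-6).
Ugo ∩ Omar: 10:30-16:25, 18:35-18:40.
Ugo ∩ Omar ∩ Luca: 10:30-16:25.
Ugo ∩ Omar ∩ Luca ∩ Arjun: 10:30-16:25.
Ugo ∩ Omar ∩ Luca ∩ Arjun ∩ Erik: 10:30-12:40, 12:50-16:25.
Ugo ∩ Omar ∩ Luca ∩ Arjun ∩ Erik ∩ Carol: 10:40-12:40, 12:50-13:55, 14:20-16:25.
Ugo ∩ Omar ∩ Luca ∩ Arjun ∩ Erik ∩ Carol ∩ Teo: 10:40-12:40, 12:50-13:15, 13:20-13:55, 14:20-16:25.
So the common availability across everyone is 10:40-12:40, 12:50-13:15, 13:20-13:55, 14:20-16:25.
The first common window of at least 20 minutes is 10:40-12:40, so the earliest start is 10:40.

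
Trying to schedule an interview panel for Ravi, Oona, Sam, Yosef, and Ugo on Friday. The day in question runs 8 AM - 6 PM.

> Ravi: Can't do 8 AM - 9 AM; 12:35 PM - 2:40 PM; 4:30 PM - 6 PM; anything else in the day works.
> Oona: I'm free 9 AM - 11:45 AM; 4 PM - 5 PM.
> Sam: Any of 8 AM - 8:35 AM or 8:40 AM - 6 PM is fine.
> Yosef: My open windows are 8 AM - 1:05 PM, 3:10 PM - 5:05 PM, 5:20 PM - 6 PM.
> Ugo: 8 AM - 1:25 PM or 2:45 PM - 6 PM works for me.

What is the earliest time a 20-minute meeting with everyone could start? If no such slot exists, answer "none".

Ravi free: 09:00-12:35, 14:40-16:30 (invert busy blocks within the working day).
Oona free: 09:00-11:45, 16:00-17:00.
Sam free: 08:00-08:35, 08:40-18:00.
Yosef free: 08:00-13:05, 15:10-17:05, 17:20-18:00.
Ugo free: 08:00-13:25, 14:45-18:00.
Ravi ∩ Oona: 09:00-11:45, 16:00-16:30.
Ravi ∩ Oona ∩ Sam: 09:00-11:45, 16:00-16:30.
Ravi ∩ Oona ∩ Sam ∩ Yosef: 09:00-11:45, 16:00-16:30.
Ravi ∩ Oona ∩ Sam ∩ Yosef ∩ Ugo: 09:00-11:45, 16:00-16:30.
The first common window of at least 20 minutes is 09:00-11:45, so the earliest start is 09:00.

09:00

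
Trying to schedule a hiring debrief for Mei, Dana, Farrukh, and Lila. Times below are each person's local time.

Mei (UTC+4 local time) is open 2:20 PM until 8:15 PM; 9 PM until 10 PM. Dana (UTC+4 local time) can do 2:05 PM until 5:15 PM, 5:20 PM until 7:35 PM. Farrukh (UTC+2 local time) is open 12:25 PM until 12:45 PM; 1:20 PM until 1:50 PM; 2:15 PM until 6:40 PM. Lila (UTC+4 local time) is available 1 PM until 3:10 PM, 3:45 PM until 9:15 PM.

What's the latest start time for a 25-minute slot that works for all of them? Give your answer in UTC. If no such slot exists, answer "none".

Mei in UTC: 10:20-16:15, 17:00-18:00 (subtract 4h to convert from UTC+4).
Dana in UTC: 10:05-13:15, 13:20-15:35 (subtract 4h to convert from UTC+4).
Farrukh in UTC: 10:25-10:45, 11:20-11:50, 12:15-16:40 (subtract 2h to convert from UTC+2).
Lila in UTC: 09:00-11:10, 11:45-17:15 (subtract 4h to convert from UTC+4).
Mei ∩ Dana: 10:20-13:15, 13:20-15:35.
Mei ∩ Dana ∩ Farrukh: 10:25-10:45, 11:20-11:50, 12:15-13:15, 13:20-15:35.
Mei ∩ Dana ∩ Farrukh ∩ Lila: 10:25-10:45, 11:45-11:50, 12:15-13:15, 13:20-15:35.
The last common window of at least 25 minutes is 13:20-15:35; a 25-minute meeting can start as late as 15:10 and still end by 15:35.

15:10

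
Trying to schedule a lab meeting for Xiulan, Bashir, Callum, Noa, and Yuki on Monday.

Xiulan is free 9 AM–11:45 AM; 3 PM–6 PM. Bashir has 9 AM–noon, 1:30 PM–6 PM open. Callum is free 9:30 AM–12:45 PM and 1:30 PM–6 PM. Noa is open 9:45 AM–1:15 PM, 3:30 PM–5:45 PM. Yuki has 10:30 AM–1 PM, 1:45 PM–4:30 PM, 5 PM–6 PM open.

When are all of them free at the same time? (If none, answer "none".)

10:30-11:45, 15:30-16:30, 17:00-17:45

Xiulan ∩ Bashir: 09:00-11:45, 15:00-18:00.
Xiulan ∩ Bashir ∩ Callum: 09:30-11:45, 15:00-18:00.
Xiulan ∩ Bashir ∩ Callum ∩ Noa: 09:45-11:45, 15:30-17:45.
Xiulan ∩ Bashir ∩ Callum ∩ Noa ∩ Yuki: 10:30-11:45, 15:30-16:30, 17:00-17:45.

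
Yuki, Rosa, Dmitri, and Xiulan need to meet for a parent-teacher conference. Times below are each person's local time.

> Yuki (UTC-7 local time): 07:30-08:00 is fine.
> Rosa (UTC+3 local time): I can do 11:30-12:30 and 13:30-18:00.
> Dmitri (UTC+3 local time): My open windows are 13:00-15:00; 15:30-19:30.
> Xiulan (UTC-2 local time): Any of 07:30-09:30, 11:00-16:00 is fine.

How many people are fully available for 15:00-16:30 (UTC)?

Yuki in UTC: 14:30-15:00 (add 7h to convert from UTC-7).
Rosa in UTC: 08:30-09:30, 10:30-15:00 (subtract 3h to convert from UTC+3).
Dmitri in UTC: 10:00-12:00, 12:30-16:30 (subtract 3h to convert from UTC+3).
Xiulan in UTC: 09:30-11:30, 13:00-18:00 (add 2h to convert from UTC-2).
Dmitri and Xiulan can make the full 15:00-16:30 slot — that's 2.

2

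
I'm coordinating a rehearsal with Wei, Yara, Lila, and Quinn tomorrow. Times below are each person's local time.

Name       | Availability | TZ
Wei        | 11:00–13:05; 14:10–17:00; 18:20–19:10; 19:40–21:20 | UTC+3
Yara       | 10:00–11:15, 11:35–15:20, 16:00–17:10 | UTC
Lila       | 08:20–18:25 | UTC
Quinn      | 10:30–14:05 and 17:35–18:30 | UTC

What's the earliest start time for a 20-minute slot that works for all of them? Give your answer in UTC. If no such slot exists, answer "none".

Wei in UTC: 08:00-10:05, 11:10-14:00, 15:20-16:10, 16:40-18:20 (subtract 3h to convert from UTC+3).
Yara in UTC: 10:00-11:15, 11:35-15:20, 16:00-17:10.
Lila in UTC: 08:20-18:25.
Quinn in UTC: 10:30-14:05, 17:35-18:30.
Wei ∩ Yara: 10:00-10:05, 11:10-11:15, 11:35-14:00, 16:00-16:10, 16:40-17:10.
Wei ∩ Yara ∩ Lila: 10:00-10:05, 11:10-11:15, 11:35-14:00, 16:00-16:10, 16:40-17:10.
Wei ∩ Yara ∩ Lila ∩ Quinn: 11:10-11:15, 11:35-14:00.
So the common availability across everyone is 11:10-11:15, 11:35-14:00.
The first common window of at least 20 minutes is 11:35-14:00, so the earliest start is 11:35.

11:35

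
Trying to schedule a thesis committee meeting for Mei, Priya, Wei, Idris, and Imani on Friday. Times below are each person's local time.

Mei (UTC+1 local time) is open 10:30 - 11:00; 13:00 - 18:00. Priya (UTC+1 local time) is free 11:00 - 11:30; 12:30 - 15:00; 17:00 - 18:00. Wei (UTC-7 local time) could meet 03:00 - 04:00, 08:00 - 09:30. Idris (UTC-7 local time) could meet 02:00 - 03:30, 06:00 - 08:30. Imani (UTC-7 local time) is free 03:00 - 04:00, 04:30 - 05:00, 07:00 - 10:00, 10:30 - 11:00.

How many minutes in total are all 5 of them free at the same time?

Mei in UTC: 09:30-10:00, 12:00-17:00 (subtract 1h to convert from UTC+1).
Priya in UTC: 10:00-10:30, 11:30-14:00, 16:00-17:00 (subtract 1h to convert from UTC+1).
Wei in UTC: 10:00-11:00, 15:00-16:30 (add 7h to convert from UTC-7).
Idris in UTC: 09:00-10:30, 13:00-15:30 (add 7h to convert from UTC-7).
Imani in UTC: 10:00-11:00, 11:30-12:00, 14:00-17:00, 17:30-18:00 (add 7h to convert from UTC-7).
Mei ∩ Priya: 12:00-14:00, 16:00-17:00.
Mei ∩ Priya ∩ Wei: 16:00-16:30.
Mei ∩ Priya ∩ Wei ∩ Idris: ∅.
Mei ∩ Priya ∩ Wei ∩ Idris ∩ Imani: ∅.
There is no time when everyone is free.
There is no common window, so the total is 0 minutes.

0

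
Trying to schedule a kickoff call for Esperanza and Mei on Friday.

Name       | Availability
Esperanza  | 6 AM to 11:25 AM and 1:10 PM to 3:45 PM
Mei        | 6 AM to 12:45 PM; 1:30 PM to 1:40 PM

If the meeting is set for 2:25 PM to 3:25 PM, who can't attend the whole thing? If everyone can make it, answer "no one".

Esperanza: free for 14:25-15:25. Mei: not fully free for 14:25-15:25.

Mei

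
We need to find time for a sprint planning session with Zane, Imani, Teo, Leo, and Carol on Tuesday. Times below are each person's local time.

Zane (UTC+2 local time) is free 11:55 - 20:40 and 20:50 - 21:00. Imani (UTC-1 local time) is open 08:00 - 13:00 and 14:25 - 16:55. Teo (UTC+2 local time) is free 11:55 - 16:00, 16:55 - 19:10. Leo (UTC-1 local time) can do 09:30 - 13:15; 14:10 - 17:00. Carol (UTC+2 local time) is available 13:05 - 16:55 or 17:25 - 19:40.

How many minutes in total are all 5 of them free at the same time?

280

Zane in UTC: 09:55-18:40, 18:50-19:00 (subtract 2h to convert from UTC+2).
Imani in UTC: 09:00-14:00, 15:25-17:55 (add 1h to convert from UTC-1).
Teo in UTC: 09:55-14:00, 14:55-17:10 (subtract 2h to convert from UTC+2).
Leo in UTC: 10:30-14:15, 15:10-18:00 (add 1h to convert from UTC-1).
Carol in UTC: 11:05-14:55, 15:25-17:40 (subtract 2h to convert from UTC+2).
Zane ∩ Imani: 09:55-14:00, 15:25-17:55.
Zane ∩ Imani ∩ Teo: 09:55-14:00, 15:25-17:10.
Zane ∩ Imani ∩ Teo ∩ Leo: 10:30-14:00, 15:25-17:10.
Zane ∩ Imani ∩ Teo ∩ Leo ∩ Carol: 11:05-14:00, 15:25-17:10.
Summing the common windows: 175 + 105 = 280 minutes.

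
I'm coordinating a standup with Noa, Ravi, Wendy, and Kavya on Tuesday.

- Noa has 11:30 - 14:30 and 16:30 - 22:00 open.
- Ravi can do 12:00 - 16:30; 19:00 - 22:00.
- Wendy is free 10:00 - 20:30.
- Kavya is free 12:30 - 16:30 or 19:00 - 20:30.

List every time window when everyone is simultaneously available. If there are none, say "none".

Noa ∩ Ravi: 12:00-14:30, 19:00-22:00.
Noa ∩ Ravi ∩ Wendy: 12:00-14:30, 19:00-20:30.
Noa ∩ Ravi ∩ Wendy ∩ Kavya: 12:30-14:30, 19:00-20:30.
So the common availability across everyone is 12:30-14:30, 19:00-20:30.

12:30-14:30, 19:00-20:30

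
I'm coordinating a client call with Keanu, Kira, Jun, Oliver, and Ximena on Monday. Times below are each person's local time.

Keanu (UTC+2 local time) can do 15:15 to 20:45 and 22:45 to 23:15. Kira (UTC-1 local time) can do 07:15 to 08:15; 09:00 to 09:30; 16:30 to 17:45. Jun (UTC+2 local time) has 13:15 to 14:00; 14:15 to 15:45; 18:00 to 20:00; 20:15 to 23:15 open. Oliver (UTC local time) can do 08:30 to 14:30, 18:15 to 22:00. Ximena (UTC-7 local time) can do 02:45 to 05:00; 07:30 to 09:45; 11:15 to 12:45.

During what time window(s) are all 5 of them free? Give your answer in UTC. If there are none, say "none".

18:15-18:45

Keanu in UTC: 13:15-18:45, 20:45-21:15 (subtract 2h to convert from UTC+2).
Kira in UTC: 08:15-09:15, 10:00-10:30, 17:30-18:45 (add 1h to convert from UTC-1).
Jun in UTC: 11:15-12:00, 12:15-13:45, 16:00-18:00, 18:15-21:15 (subtract 2h to convert from UTC+2).
Oliver in UTC: 08:30-14:30, 18:15-22:00.
Ximena in UTC: 09:45-12:00, 14:30-16:45, 18:15-19:45 (add 7h to convert from UTC-7).
Keanu ∩ Kira: 17:30-18:45.
Keanu ∩ Kira ∩ Jun: 17:30-18:00, 18:15-18:45.
Keanu ∩ Kira ∩ Jun ∩ Oliver: 18:15-18:45.
Keanu ∩ Kira ∩ Jun ∩ Oliver ∩ Ximena: 18:15-18:45.
Those are the intersection windows.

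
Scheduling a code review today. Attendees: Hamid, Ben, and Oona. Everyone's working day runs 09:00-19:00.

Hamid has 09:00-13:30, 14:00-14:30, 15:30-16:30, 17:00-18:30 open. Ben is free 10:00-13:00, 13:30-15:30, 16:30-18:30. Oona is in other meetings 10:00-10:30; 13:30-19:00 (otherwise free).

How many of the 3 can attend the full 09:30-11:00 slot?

1

Hamid free: 09:00-13:30, 14:00-14:30, 15:30-16:30, 17:00-18:30.
Ben free: 10:00-13:00, 13:30-15:30, 16:30-18:30.
Oona free: 09:00-10:00, 10:30-13:30 (invert busy blocks within the working day).
Hamid can make the full 09:30-11:00 slot — that's 1.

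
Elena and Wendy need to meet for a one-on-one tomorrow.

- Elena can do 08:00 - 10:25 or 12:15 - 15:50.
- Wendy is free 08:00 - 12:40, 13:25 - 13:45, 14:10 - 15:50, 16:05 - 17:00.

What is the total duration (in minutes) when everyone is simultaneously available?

290

Elena ∩ Wendy: 08:00-10:25, 12:15-12:40, 13:25-13:45, 14:10-15:50.
So the common availability across everyone is 08:00-10:25, 12:15-12:40, 13:25-13:45, 14:10-15:50.
Summing the common windows: 145 + 25 + 20 + 100 = 290 minutes.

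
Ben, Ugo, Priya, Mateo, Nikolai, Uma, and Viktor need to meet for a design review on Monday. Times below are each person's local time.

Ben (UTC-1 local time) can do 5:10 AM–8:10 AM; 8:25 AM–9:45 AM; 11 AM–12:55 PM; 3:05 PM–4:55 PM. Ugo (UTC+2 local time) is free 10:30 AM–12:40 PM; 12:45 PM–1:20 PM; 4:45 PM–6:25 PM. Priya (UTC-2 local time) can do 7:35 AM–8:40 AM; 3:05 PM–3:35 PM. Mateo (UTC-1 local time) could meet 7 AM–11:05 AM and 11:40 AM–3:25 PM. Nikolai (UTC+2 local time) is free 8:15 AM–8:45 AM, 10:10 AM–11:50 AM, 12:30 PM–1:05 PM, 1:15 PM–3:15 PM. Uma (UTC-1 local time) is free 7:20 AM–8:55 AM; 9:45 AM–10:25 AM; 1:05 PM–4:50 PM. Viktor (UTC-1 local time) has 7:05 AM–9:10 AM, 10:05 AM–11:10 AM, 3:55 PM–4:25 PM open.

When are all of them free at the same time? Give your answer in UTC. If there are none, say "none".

Ben in UTC: 06:10-09:10, 09:25-10:45, 12:00-13:55, 16:05-17:55 (add 1h to convert from UTC-1).
Ugo in UTC: 08:30-10:40, 10:45-11:20, 14:45-16:25 (subtract 2h to convert from UTC+2).
Priya in UTC: 09:35-10:40, 17:05-17:35 (add 2h to convert from UTC-2).
Mateo in UTC: 08:00-12:05, 12:40-16:25 (add 1h to convert from UTC-1).
Nikolai in UTC: 06:15-06:45, 08:10-09:50, 10:30-11:05, 11:15-13:15 (subtract 2h to convert from UTC+2).
Uma in UTC: 08:20-09:55, 10:45-11:25, 14:05-17:50 (add 1h to convert from UTC-1).
Viktor in UTC: 08:05-10:10, 11:05-12:10, 16:55-17:25 (add 1h to convert from UTC-1).
Ben ∩ Ugo: 08:30-09:10, 09:25-10:40, 16:05-16:25.
Ben ∩ Ugo ∩ Priya: 09:35-10:40.
Ben ∩ Ugo ∩ Priya ∩ Mateo: 09:35-10:40.
Ben ∩ Ugo ∩ Priya ∩ Mateo ∩ Nikolai: 09:35-09:50, 10:30-10:40.
Ben ∩ Ugo ∩ Priya ∩ Mateo ∩ Nikolai ∩ Uma: 09:35-09:50.
Ben ∩ Ugo ∩ Priya ∩ Mateo ∩ Nikolai ∩ Uma ∩ Viktor: 09:35-09:50.
So the common availability across everyone is 09:35-09:50.

09:35-09:50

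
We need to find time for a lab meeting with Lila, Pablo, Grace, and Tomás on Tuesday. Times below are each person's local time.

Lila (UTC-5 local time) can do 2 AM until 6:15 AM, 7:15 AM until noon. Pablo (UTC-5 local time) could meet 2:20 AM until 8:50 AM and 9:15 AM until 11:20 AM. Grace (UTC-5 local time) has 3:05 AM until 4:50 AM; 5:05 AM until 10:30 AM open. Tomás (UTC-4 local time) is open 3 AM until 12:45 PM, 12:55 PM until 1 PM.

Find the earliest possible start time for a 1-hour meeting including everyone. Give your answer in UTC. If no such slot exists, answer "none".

08:05

Lila in UTC: 07:00-11:15, 12:15-17:00 (add 5h to convert from UTC-5).
Pablo in UTC: 07:20-13:50, 14:15-16:20 (add 5h to convert from UTC-5).
Grace in UTC: 08:05-09:50, 10:05-15:30 (add 5h to convert from UTC-5).
Tomás in UTC: 07:00-16:45, 16:55-17:00 (add 4h to convert from UTC-4).
Lila ∩ Pablo: 07:20-11:15, 12:15-13:50, 14:15-16:20.
Lila ∩ Pablo ∩ Grace: 08:05-09:50, 10:05-11:15, 12:15-13:50, 14:15-15:30.
Lila ∩ Pablo ∩ Grace ∩ Tomás: 08:05-09:50, 10:05-11:15, 12:15-13:50, 14:15-15:30.
Those are the intersection windows.
The first common window of at least 60 minutes is 08:05-09:50, so the earliest start is 08:05.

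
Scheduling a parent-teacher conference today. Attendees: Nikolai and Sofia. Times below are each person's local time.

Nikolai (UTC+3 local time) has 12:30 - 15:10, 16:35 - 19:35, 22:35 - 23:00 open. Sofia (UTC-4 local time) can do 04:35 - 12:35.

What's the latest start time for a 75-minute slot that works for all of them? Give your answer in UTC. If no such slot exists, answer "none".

15:20

Nikolai in UTC: 09:30-12:10, 13:35-16:35, 19:35-20:00 (subtract 3h to convert from UTC+3).
Sofia in UTC: 08:35-16:35 (add 4h to convert from UTC-4).
Nikolai ∩ Sofia: 09:30-12:10, 13:35-16:35.
So the common availability across everyone is 09:30-12:10, 13:35-16:35.
The last common window of at least 75 minutes is 13:35-16:35; a 75-minute meeting can start as late as 15:20 and still end by 16:35.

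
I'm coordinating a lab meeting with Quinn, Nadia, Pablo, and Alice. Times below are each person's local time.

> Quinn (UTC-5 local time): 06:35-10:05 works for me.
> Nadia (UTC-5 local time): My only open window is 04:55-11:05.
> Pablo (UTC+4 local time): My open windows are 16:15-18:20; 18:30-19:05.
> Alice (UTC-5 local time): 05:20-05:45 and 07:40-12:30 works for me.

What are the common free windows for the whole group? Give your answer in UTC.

12:40-14:20, 14:30-15:05

Quinn in UTC: 11:35-15:05 (add 5h to convert from UTC-5).
Nadia in UTC: 09:55-16:05 (add 5h to convert from UTC-5).
Pablo in UTC: 12:15-14:20, 14:30-15:05 (subtract 4h to convert from UTC+4).
Alice in UTC: 10:20-10:45, 12:40-17:30 (add 5h to convert from UTC-5).
Quinn ∩ Nadia: 11:35-15:05.
Quinn ∩ Nadia ∩ Pablo: 12:15-14:20, 14:30-15:05.
Quinn ∩ Nadia ∩ Pablo ∩ Alice: 12:40-14:20, 14:30-15:05.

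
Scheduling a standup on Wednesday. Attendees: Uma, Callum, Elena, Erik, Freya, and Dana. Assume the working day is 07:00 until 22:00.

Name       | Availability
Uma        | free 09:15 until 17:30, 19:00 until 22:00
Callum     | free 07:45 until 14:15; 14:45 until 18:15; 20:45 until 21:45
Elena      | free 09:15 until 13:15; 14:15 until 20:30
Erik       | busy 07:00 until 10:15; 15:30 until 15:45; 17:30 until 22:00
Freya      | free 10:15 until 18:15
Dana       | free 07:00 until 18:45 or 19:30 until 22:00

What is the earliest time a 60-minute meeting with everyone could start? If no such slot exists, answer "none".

10:15

Uma free: 09:15-17:30, 19:00-22:00.
Callum free: 07:45-14:15, 14:45-18:15, 20:45-21:45.
Elena free: 09:15-13:15, 14:15-20:30.
Erik free: 10:15-15:30, 15:45-17:30 (invert busy blocks within the working day).
Freya free: 10:15-18:15.
Dana free: 07:00-18:45, 19:30-22:00.
Uma ∩ Callum: 09:15-14:15, 14:45-17:30, 20:45-21:45.
Uma ∩ Callum ∩ Elena: 09:15-13:15, 14:45-17:30.
Uma ∩ Callum ∩ Elena ∩ Erik: 10:15-13:15, 14:45-15:30, 15:45-17:30.
Uma ∩ Callum ∩ Elena ∩ Erik ∩ Freya: 10:15-13:15, 14:45-15:30, 15:45-17:30.
Uma ∩ Callum ∩ Elena ∩ Erik ∩ Freya ∩ Dana: 10:15-13:15, 14:45-15:30, 15:45-17:30.
So the common availability across everyone is 10:15-13:15, 14:45-15:30, 15:45-17:30.
The first common window of at least 60 minutes is 10:15-13:15, so the earliest start is 10:15.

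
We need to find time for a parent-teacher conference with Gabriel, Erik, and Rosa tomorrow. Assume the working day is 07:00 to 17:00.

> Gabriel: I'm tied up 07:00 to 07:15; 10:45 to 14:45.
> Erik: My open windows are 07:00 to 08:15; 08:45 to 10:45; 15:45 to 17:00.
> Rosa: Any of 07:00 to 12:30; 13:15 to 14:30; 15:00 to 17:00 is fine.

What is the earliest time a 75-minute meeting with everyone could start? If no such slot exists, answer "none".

Gabriel free: 07:15-10:45, 14:45-17:00 (invert busy blocks within the working day).
Erik free: 07:00-08:15, 08:45-10:45, 15:45-17:00.
Rosa free: 07:00-12:30, 13:15-14:30, 15:00-17:00.
Gabriel ∩ Erik: 07:15-08:15, 08:45-10:45, 15:45-17:00.
Gabriel ∩ Erik ∩ Rosa: 07:15-08:15, 08:45-10:45, 15:45-17:00.
Those are the intersection windows.
The first common window of at least 75 minutes is 08:45-10:45, so the earliest start is 08:45.

08:45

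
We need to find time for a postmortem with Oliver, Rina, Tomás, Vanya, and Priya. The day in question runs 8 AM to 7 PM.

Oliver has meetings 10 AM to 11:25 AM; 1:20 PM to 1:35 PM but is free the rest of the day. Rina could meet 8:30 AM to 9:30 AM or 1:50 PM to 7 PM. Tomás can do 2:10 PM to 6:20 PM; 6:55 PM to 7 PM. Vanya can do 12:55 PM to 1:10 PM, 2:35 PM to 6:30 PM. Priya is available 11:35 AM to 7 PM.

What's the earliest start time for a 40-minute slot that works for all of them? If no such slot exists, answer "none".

Oliver free: 08:00-10:00, 11:25-13:20, 13:35-19:00 (invert busy blocks within the working day).
Rina free: 08:30-09:30, 13:50-19:00.
Tomás free: 14:10-18:20, 18:55-19:00.
Vanya free: 12:55-13:10, 14:35-18:30.
Priya free: 11:35-19:00.
Oliver ∩ Rina: 08:30-09:30, 13:50-19:00.
Oliver ∩ Rina ∩ Tomás: 14:10-18:20, 18:55-19:00.
Oliver ∩ Rina ∩ Tomás ∩ Vanya: 14:35-18:20.
Oliver ∩ Rina ∩ Tomás ∩ Vanya ∩ Priya: 14:35-18:20.
So the common availability across everyone is 14:35-18:20.
The first common window of at least 40 minutes is 14:35-18:20, so the earliest start is 14:35.

14:35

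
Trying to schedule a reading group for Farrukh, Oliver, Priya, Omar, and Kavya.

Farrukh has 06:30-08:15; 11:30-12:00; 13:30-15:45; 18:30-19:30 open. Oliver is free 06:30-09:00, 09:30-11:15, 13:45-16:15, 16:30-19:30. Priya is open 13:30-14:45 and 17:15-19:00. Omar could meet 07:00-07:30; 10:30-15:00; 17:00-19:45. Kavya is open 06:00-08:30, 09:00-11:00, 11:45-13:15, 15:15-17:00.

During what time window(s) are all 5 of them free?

none

Farrukh ∩ Oliver: 06:30-08:15, 13:45-15:45, 18:30-19:30.
Farrukh ∩ Oliver ∩ Priya: 13:45-14:45, 18:30-19:00.
Farrukh ∩ Oliver ∩ Priya ∩ Omar: 13:45-14:45, 18:30-19:00.
Farrukh ∩ Oliver ∩ Priya ∩ Omar ∩ Kavya: ∅.
There is no time when everyone is free.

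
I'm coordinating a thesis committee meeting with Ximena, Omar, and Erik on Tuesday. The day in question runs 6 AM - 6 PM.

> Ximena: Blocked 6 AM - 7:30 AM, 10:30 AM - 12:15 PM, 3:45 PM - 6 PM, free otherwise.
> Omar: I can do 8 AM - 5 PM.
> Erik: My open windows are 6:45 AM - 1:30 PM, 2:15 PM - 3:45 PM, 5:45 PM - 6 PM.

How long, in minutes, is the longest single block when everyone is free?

Ximena free: 07:30-10:30, 12:15-15:45 (invert busy blocks within the working day).
Omar free: 08:00-17:00.
Erik free: 06:45-13:30, 14:15-15:45, 17:45-18:00.
Ximena ∩ Omar: 08:00-10:30, 12:15-15:45.
Ximena ∩ Omar ∩ Erik: 08:00-10:30, 12:15-13:30, 14:15-15:45.
The longest is 08:00-10:30 at 150 minutes.

150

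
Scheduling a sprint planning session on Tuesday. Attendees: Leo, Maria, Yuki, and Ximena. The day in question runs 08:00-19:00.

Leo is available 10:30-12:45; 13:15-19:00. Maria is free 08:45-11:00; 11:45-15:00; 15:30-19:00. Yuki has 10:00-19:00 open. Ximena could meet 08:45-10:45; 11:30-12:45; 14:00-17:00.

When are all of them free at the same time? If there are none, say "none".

10:30-10:45, 11:45-12:45, 14:00-15:00, 15:30-17:00

Leo ∩ Maria: 10:30-11:00, 11:45-12:45, 13:15-15:00, 15:30-19:00.
Leo ∩ Maria ∩ Yuki: 10:30-11:00, 11:45-12:45, 13:15-15:00, 15:30-19:00.
Leo ∩ Maria ∩ Yuki ∩ Ximena: 10:30-10:45, 11:45-12:45, 14:00-15:00, 15:30-17:00.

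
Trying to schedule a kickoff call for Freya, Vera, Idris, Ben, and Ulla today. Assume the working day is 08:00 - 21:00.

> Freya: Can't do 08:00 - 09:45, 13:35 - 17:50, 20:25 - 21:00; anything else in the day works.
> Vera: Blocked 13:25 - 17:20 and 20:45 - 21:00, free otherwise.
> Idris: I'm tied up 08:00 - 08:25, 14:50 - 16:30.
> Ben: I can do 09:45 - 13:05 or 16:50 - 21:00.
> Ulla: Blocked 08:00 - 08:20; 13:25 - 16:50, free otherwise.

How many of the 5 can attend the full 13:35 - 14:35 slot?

Freya free: 09:45-13:35, 17:50-20:25 (invert busy blocks within the working day).
Vera free: 08:00-13:25, 17:20-20:45 (invert busy blocks within the working day).
Idris free: 08:25-14:50, 16:30-21:00 (invert busy blocks within the working day).
Ben free: 09:45-13:05, 16:50-21:00.
Ulla free: 08:20-13:25, 16:50-21:00 (invert busy blocks within the working day).
Idris can make the full 13:35-14:35 slot — that's 1.

1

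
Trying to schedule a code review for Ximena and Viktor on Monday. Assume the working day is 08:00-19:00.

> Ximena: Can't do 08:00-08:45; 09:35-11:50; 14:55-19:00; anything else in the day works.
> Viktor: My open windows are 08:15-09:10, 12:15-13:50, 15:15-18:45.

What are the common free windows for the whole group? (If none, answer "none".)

Ximena free: 08:45-09:35, 11:50-14:55 (invert busy blocks within the working day).
Viktor free: 08:15-09:10, 12:15-13:50, 15:15-18:45.
Ximena ∩ Viktor: 08:45-09:10, 12:15-13:50.

08:45-09:10, 12:15-13:50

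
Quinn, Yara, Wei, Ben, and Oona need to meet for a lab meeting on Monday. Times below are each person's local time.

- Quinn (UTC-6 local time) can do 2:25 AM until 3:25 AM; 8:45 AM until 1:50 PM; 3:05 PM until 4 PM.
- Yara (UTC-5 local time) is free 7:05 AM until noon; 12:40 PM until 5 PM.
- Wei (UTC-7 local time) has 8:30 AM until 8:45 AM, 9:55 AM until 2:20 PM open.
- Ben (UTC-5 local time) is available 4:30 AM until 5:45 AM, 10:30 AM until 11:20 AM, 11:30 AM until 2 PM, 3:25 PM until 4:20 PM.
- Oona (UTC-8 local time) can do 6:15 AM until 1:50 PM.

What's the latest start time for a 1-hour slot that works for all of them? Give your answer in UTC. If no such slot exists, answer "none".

Quinn in UTC: 08:25-09:25, 14:45-19:50, 21:05-22:00 (add 6h to convert from UTC-6).
Yara in UTC: 12:05-17:00, 17:40-22:00 (add 5h to convert from UTC-5).
Wei in UTC: 15:30-15:45, 16:55-21:20 (add 7h to convert from UTC-7).
Ben in UTC: 09:30-10:45, 15:30-16:20, 16:30-19:00, 20:25-21:20 (add 5h to convert from UTC-5).
Oona in UTC: 14:15-21:50 (add 8h to convert from UTC-8).
Quinn ∩ Yara: 14:45-17:00, 17:40-19:50, 21:05-22:00.
Quinn ∩ Yara ∩ Wei: 15:30-15:45, 16:55-17:00, 17:40-19:50, 21:05-21:20.
Quinn ∩ Yara ∩ Wei ∩ Ben: 15:30-15:45, 16:55-17:00, 17:40-19:00, 21:05-21:20.
Quinn ∩ Yara ∩ Wei ∩ Ben ∩ Oona: 15:30-15:45, 16:55-17:00, 17:40-19:00, 21:05-21:20.
The last common window of at least 60 minutes is 17:40-19:00; a 60-minute meeting can start as late as 18:00 and still end by 19:00.

18:00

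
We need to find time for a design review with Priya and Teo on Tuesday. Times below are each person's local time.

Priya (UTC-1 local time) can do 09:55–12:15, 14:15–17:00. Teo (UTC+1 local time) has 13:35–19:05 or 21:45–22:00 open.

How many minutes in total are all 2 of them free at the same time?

205

Priya in UTC: 10:55-13:15, 15:15-18:00 (add 1h to convert from UTC-1).
Teo in UTC: 12:35-18:05, 20:45-21:00 (subtract 1h to convert from UTC+1).
Priya ∩ Teo: 12:35-13:15, 15:15-18:00.
Summing the common windows: 40 + 165 = 205 minutes.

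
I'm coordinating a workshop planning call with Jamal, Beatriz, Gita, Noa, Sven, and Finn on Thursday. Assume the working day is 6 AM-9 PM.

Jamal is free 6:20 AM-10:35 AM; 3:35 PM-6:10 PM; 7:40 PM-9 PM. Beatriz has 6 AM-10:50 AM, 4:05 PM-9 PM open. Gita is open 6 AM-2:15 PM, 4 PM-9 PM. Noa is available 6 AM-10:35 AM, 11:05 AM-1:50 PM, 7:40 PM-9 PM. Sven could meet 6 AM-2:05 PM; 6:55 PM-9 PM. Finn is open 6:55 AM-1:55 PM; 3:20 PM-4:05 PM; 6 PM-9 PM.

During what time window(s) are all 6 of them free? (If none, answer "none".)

06:55-10:35, 19:40-21:00

Jamal ∩ Beatriz: 06:20-10:35, 16:05-18:10, 19:40-21:00.
Jamal ∩ Beatriz ∩ Gita: 06:20-10:35, 16:05-18:10, 19:40-21:00.
Jamal ∩ Beatriz ∩ Gita ∩ Noa: 06:20-10:35, 19:40-21:00.
Jamal ∩ Beatriz ∩ Gita ∩ Noa ∩ Sven: 06:20-10:35, 19:40-21:00.
Jamal ∩ Beatriz ∩ Gita ∩ Noa ∩ Sven ∩ Finn: 06:55-10:35, 19:40-21:00.
So the common availability across everyone is 06:55-10:35, 19:40-21:00.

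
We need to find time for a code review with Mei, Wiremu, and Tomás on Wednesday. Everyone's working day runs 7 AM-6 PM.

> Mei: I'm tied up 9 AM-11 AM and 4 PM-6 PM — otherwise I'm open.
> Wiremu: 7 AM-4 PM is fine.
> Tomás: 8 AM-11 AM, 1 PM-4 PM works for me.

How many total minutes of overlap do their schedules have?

240

Mei free: 07:00-09:00, 11:00-16:00 (invert busy blocks within the working day).
Wiremu free: 07:00-16:00.
Tomás free: 08:00-11:00, 13:00-16:00.
Mei ∩ Wiremu: 07:00-09:00, 11:00-16:00.
Mei ∩ Wiremu ∩ Tomás: 08:00-09:00, 13:00-16:00.
Summing the common windows: 60 + 180 = 240 minutes.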